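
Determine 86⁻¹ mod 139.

118

Apply the Euclidean algorithm and back-substitute:
139 = 1·86 + 53
86 = 1·53 + 33
53 = 1·33 + 20
33 = 1·20 + 13
20 = 1·13 + 7
13 = 1·7 + 6
7 = 1·6 + 1
6 = 6·1 + 0
gcd(86, 139) = 1, so the inverse exists.
Bézout: 1 = 13·139 − 21·86.
So 86⁻¹ ≡ −21 ≡ 118 (mod 139).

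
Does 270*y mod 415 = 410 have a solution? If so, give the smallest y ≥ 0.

gcd(270, 415) = 5, and 5 | 410, so solutions exist.
Divide through by 5: 54*y = 82 (mod 83).
54⁻¹ ≡ 20 (mod 83).
y ≡ 20*82 ≡ 63 (mod 83).
The smallest non-negative solution is y = 63.

63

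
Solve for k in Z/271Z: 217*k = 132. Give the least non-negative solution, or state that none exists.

gcd(217, 271) = 1, so a unique solution mod 271 exists.
217⁻¹ ≡ 5 (mod 271).
k ≡ 5*132 ≡ 118 (mod 271).

118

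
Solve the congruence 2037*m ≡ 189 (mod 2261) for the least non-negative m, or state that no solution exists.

gcd(2037, 2261) = 7, and 7 | 189, so solutions exist.
Divide through by 7: 291*m ≡ 27 (mod 323).
291⁻¹ ≡ 111 (mod 323).
m ≡ 111*27 ≡ 90 (mod 323).
The smallest non-negative solution is m = 90.

90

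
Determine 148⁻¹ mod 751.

Run the extended Euclidean algorithm:
751 = 5*148 + 11
148 = 13*11 + 5
11 = 2*5 + 1
5 = 5*1 + 0
gcd(148, 751) = 1, so the inverse exists.
Back-substitute for 1:
1 = 1*11 − 2*5
  = −2*148 + 27*11
  = 27*751 − 137*148
So 148⁻¹ ≡ −137 ≡ 614 (mod 751).

614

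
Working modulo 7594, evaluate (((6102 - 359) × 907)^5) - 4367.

3610

6102 - 359 = 5743
5743 × 907 = 5208901 ≡ 7011 (mod 7594)
(7011)^5 ≡ 383 (mod 7594)
383 - 4367 = -3984 ≡ 3610 (mod 7594)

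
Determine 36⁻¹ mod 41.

41 = 1*36 + 5
36 = 7*5 + 1
5 = 5*1 + 0
gcd(36, 41) = 1, so the inverse exists.
Back-substitute for 1:
1 = 1*36 − 7*5
  = −7*41 + 8*36
So 36⁻¹ ≡ 8 (mod 41).

8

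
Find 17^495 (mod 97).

55

By square-and-multiply:
495 in binary is 111101111, i.e. 495 = 256 + 128 + 64 + 32 + 8 + 4 + 2 + 1.
17^1 ≡ 17 (mod 97)
17^2 ≡ 17^2 = 289 ≡ 95 (mod 97)
17^4 ≡ 95^2 = 9025 ≡ 4 (mod 97)
17^8 ≡ 4^2 = 16 (mod 97)
17^16 ≡ 16^2 = 256 ≡ 62 (mod 97)
17^32 ≡ 62^2 = 3844 ≡ 61 (mod 97)
17^64 ≡ 61^2 = 3721 ≡ 35 (mod 97)
17^128 ≡ 35^2 = 1225 ≡ 61 (mod 97)
17^256 ≡ 61^2 = 3721 ≡ 35 (mod 97)
17^495 = 17^256 · 17^128 · 17^64 · 17^32 · 17^8 · 17^4 · 17^2 · 17^1 ≡ 35 · 61 · 35 · 61 · 16 · 4 · 95 · 17 (mod 97).
Accumulate the product:
35 · 61 = 2135 ≡ 1
1 · 35 = 35
35 · 61 = 2135 ≡ 1
1 · 16 = 16
16 · 4 = 64
64 · 95 = 6080 ≡ 66
66 · 17 = 1122 ≡ 55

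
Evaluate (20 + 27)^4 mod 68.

20 + 27 = 47
(47)^4 ≡ 1 (mod 68)

1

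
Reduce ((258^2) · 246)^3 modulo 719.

22

(258)^2 ≡ 416 (mod 719)
416 · 246 = 102336 ≡ 238 (mod 719)
(238)^3 ≡ 22 (mod 719)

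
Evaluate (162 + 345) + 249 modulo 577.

162 + 345 = 507
507 + 249 = 756 ≡ 179 (mod 577)

179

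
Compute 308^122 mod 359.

148

Compute successive squares:
308^1 ≡ 308 (mod 359)
308^2 ≡ 308^2 = 94864 ≡ 88 (mod 359)
308^4 ≡ 88^2 = 7744 ≡ 205 (mod 359)
308^8 ≡ 205^2 = 42025 ≡ 22 (mod 359)
308^16 ≡ 22^2 = 484 ≡ 125 (mod 359)
308^32 ≡ 125^2 = 15625 ≡ 188 (mod 359)
308^64 ≡ 188^2 = 35344 ≡ 162 (mod 359)
308^122 = 308^64 × 308^32 × 308^16 × 308^8 × 308^2 ≡ 162 × 188 × 125 × 22 × 88 (mod 359).
Accumulate the product:
162 × 188 = 30456 ≡ 300
300 × 125 = 37500 ≡ 164
164 × 22 = 3608 ≡ 18
18 × 88 = 1584 ≡ 148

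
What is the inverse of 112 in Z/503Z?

503 = 4·112 + 55
112 = 2·55 + 2
55 = 27·2 + 1
2 = 2·1 + 0
gcd(112, 503) = 1, so the inverse exists.
Back-substitute for 1:
1 = 1·55 − 27·2
  = −27·112 + 55·55
  = 55·503 − 247·112
So 112⁻¹ ≡ −247 ≡ 256 (mod 503).

256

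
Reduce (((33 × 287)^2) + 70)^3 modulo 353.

33 × 287 = 9471 ≡ 293 (mod 353)
(293)^2 ≡ 70 (mod 353)
70 + 70 = 140
(140)^3 ≡ 131 (mod 353)

131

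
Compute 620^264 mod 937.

879

By square-and-multiply:
620^1 ≡ 620 (mod 937)
620^2 ≡ 620^2 = 384400 ≡ 230 (mod 937)
620^4 ≡ 230^2 = 52900 ≡ 428 (mod 937)
620^8 ≡ 428^2 = 183184 ≡ 469 (mod 937)
620^16 ≡ 469^2 = 219961 ≡ 703 (mod 937)
620^32 ≡ 703^2 = 494209 ≡ 410 (mod 937)
620^64 ≡ 410^2 = 168100 ≡ 377 (mod 937)
620^128 ≡ 377^2 = 142129 ≡ 642 (mod 937)
620^256 ≡ 642^2 = 412164 ≡ 821 (mod 937)
620^264 = 620^256 · 620^8 ≡ 821 · 469 (mod 937).
821 · 469 = 385049 ≡ 879 (mod 937).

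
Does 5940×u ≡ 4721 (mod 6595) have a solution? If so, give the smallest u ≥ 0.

no solution

gcd(5940, 6595) = 5, and 5 does not divide 4721.
So the congruence has no solution.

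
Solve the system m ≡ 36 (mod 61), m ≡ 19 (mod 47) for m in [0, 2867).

61⁻¹ mod 47: 61×37 ≡ 1 (mod 47), so 61⁻¹ ≡ 37.
m = 36 + 61×((19 − 36)×37 mod 47) = 36 + 61×29 = 1805.
Check: 1805 mod 61 = 36, 1805 mod 47 = 19. ✓

1805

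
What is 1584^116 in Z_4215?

Compute successive squares:
116 in binary is 1110100, i.e. 116 = 64 + 32 + 16 + 4.
1584^1 ≡ 1584 (mod 4215)
1584^2 ≡ 1584^2 = 2509056 ≡ 1131 (mod 4215)
1584^4 ≡ 1131^2 = 1279161 ≡ 2016 (mod 4215)
1584^8 ≡ 2016^2 = 4064256 ≡ 996 (mod 4215)
1584^16 ≡ 996^2 = 992016 ≡ 1491 (mod 4215)
1584^32 ≡ 1491^2 = 2223081 ≡ 1776 (mod 4215)
1584^64 ≡ 1776^2 = 3154176 ≡ 1356 (mod 4215)
1584^116 = 1584^64 * 1584^32 * 1584^16 * 1584^4 ≡ 1356 * 1776 * 1491 * 2016 (mod 4215).
Accumulate the product:
1356 * 1776 = 2408256 ≡ 1491
1491 * 1491 = 2223081 ≡ 1776
1776 * 2016 = 3580416 ≡ 1881

1881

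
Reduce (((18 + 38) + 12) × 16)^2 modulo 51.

18 + 38 = 56 ≡ 5 (mod 51)
5 + 12 = 17
17 × 16 = 272 ≡ 17 (mod 51)
(17)^2 ≡ 34 (mod 51)

34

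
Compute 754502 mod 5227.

1814

754502 = 144·5227 + 1814, so 754502 ≡ 1814 (mod 5227).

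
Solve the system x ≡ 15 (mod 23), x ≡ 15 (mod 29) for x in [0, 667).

23⁻¹ mod 29: 23×24 ≡ 1 (mod 29), so 23⁻¹ ≡ 24.
x = 15 + 23×((15 − 15)×24 mod 29) = 15 + 23×0 = 15.
Check: 15 mod 23 = 15, 15 mod 29 = 15. ✓

15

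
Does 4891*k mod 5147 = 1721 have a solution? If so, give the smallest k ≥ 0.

3753

gcd(4891, 5147) = 1, so a unique solution mod 5147 exists.
4891⁻¹ ≡ 382 (mod 5147).
k ≡ 382*1721 ≡ 3753 (mod 5147).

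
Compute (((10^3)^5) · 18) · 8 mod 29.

(10)^3 ≡ 14 (mod 29)
(14)^5 ≡ 19 (mod 29)
19 · 18 = 342 ≡ 23 (mod 29)
23 · 8 = 184 ≡ 10 (mod 29)

10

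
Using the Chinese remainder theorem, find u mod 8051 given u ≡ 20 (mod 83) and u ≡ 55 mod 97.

3838

83⁻¹ mod 97: 83*90 ≡ 1 (mod 97), so 83⁻¹ ≡ 90.
u = 20 + 83*((55 − 20)*90 mod 97) = 20 + 83*46 = 3838.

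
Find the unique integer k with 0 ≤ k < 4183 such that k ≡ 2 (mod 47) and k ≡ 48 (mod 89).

47⁻¹ mod 89: 47*36 ≡ 1 (mod 89), so 47⁻¹ ≡ 36.
k = 2 + 47*((48 − 2)*36 mod 89) = 2 + 47*54 = 2540.

2540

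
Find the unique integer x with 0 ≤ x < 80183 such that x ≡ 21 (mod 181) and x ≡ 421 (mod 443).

2193

181⁻¹ mod 443: 181×350 ≡ 1 (mod 443), so 181⁻¹ ≡ 350.
x = 21 + 181×((421 − 21)×350 mod 443) = 21 + 181×12 = 2193.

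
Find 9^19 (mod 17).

15

19 in binary is 10011, i.e. 19 = 16 + 2 + 1.
9^1 ≡ 9 (mod 17)
9^2 ≡ 9^2 = 81 ≡ 13 (mod 17)
9^4 ≡ 13^2 = 169 ≡ 16 (mod 17)
9^8 ≡ 16^2 = 256 ≡ 1 (mod 17)
9^16 ≡ 1^2 = 1 (mod 17)
9^19 = 9^16 * 9^2 * 9^1 ≡ 1 * 13 * 9 (mod 17).
Accumulate the product:
1 * 13 = 13
13 * 9 = 117 ≡ 15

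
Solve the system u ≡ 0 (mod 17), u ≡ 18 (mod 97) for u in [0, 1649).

17⁻¹ mod 97: 17*40 ≡ 1 (mod 97), so 17⁻¹ ≡ 40.
u = 0 + 17*((18 − 0)*40 mod 97) = 0 + 17*41 = 697.
Check: 697 mod 17 = 0, 697 mod 97 = 18. ✓

697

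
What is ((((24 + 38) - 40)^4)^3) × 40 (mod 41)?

10

24 + 38 = 62 ≡ 21 (mod 41)
21 - 40 = -19 ≡ 22 (mod 41)
(22)^4 ≡ 23 (mod 41)
(23)^3 ≡ 31 (mod 41)
31 × 40 = 1240 ≡ 10 (mod 41)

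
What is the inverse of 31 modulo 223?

36

Apply the Euclidean algorithm and back-substitute:
223 = 7·31 + 6
31 = 5·6 + 1
6 = 6·1 + 0
gcd(31, 223) = 1, so the inverse exists.
Back-substitute for 1:
1 = 1·31 − 5·6
  = −5·223 + 36·31
So 31⁻¹ ≡ 36 (mod 223).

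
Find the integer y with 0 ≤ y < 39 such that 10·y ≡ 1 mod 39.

39 = 3·10 + 9
10 = 1·9 + 1
9 = 9·1 + 0
gcd(10, 39) = 1, so the inverse exists.
Back-substitute for 1:
1 = 1·10 − 1·9
  = −1·39 + 4·10
So 10⁻¹ ≡ 4 (mod 39).

4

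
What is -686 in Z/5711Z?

5025

-686 = -1·5711 + 5025, so -686 ≡ 5025 (mod 5711).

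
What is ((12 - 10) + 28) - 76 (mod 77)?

12 - 10 = 2
2 + 28 = 30
30 - 76 = -46 ≡ 31 (mod 77)

31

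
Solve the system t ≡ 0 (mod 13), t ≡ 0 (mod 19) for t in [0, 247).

0

13⁻¹ mod 19: 13×3 ≡ 1 (mod 19), so 13⁻¹ ≡ 3.
t = 0 + 13×((0 − 0)×3 mod 19) = 0 + 13×0 = 0.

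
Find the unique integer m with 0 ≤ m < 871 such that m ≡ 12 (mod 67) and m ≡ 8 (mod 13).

749

67⁻¹ mod 13: 67×7 ≡ 1 (mod 13), so 67⁻¹ ≡ 7.
m = 12 + 67×((8 − 12)×7 mod 13) = 12 + 67×11 = 749.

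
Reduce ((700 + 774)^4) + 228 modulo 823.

518

700 + 774 = 1474 ≡ 651 (mod 823)
(651)^4 ≡ 290 (mod 823)
290 + 228 = 518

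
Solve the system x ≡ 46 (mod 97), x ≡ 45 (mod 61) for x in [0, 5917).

97⁻¹ mod 61: 97·39 ≡ 1 (mod 61), so 97⁻¹ ≡ 39.
x = 46 + 97·((45 − 46)·39 mod 61) = 46 + 97·22 = 2180.

2180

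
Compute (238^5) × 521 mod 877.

117

(238)^5 ≡ 416 (mod 877)
416 × 521 = 216736 ≡ 117 (mod 877)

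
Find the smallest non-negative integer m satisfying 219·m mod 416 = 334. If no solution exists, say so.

gcd(219, 416) = 1, so a unique solution mod 416 exists.
219⁻¹ ≡ 19 (mod 416).
m ≡ 19·334 ≡ 106 (mod 416).

106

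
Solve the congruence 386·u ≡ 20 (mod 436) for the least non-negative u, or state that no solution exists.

174

gcd(386, 436) = 2, and 2 | 20, so solutions exist.
Divide through by 2: 193·u = 10 (mod 218).
193⁻¹ ≡ 61 (mod 218).
u ≡ 61·10 ≡ 174 (mod 218).
The smallest non-negative solution is u = 174.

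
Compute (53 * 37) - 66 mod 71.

49

53 * 37 = 1961 ≡ 44 (mod 71)
44 - 66 = -22 ≡ 49 (mod 71)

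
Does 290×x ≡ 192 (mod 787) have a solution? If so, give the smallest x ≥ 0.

gcd(290, 787) = 1, so a unique solution mod 787 exists.
290⁻¹ ≡ 19 (mod 787).
x ≡ 19×192 ≡ 500 (mod 787).

500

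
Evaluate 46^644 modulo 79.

21

By square-and-multiply:
644 in binary is 1010000100, i.e. 644 = 512 + 128 + 4.
46^1 ≡ 46 (mod 79)
46^2 ≡ 46^2 = 2116 ≡ 62 (mod 79)
46^4 ≡ 62^2 = 3844 ≡ 52 (mod 79)
46^8 ≡ 52^2 = 2704 ≡ 18 (mod 79)
46^16 ≡ 18^2 = 324 ≡ 8 (mod 79)
46^32 ≡ 8^2 = 64 (mod 79)
46^64 ≡ 64^2 = 4096 ≡ 67 (mod 79)
46^128 ≡ 67^2 = 4489 ≡ 65 (mod 79)
46^256 ≡ 65^2 = 4225 ≡ 38 (mod 79)
46^512 ≡ 38^2 = 1444 ≡ 22 (mod 79)
46^644 = 46^512 · 46^128 · 46^4 ≡ 22 · 65 · 52 (mod 79).
Accumulate the product:
22 · 65 = 1430 ≡ 8
8 · 52 = 416 ≡ 21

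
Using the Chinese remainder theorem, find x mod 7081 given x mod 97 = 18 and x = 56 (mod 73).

97⁻¹ mod 73: 97*70 ≡ 1 (mod 73), so 97⁻¹ ≡ 70.
x = 18 + 97*((56 − 18)*70 mod 73) = 18 + 97*32 = 3122.

3122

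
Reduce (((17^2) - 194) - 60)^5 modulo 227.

204

(17)^2 ≡ 62 (mod 227)
62 - 194 = -132 ≡ 95 (mod 227)
95 - 60 = 35
(35)^5 ≡ 204 (mod 227)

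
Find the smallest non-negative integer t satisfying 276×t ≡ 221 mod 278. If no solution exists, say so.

gcd(276, 278) = 2, and 2 does not divide 221.
So the congruence has no solution.

no solution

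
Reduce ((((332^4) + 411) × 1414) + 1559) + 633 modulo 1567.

(332)^4 ≡ 1529 (mod 1567)
1529 + 411 = 1940 ≡ 373 (mod 1567)
373 × 1414 = 527422 ≡ 910 (mod 1567)
910 + 1559 = 2469 ≡ 902 (mod 1567)
902 + 633 = 1535

1535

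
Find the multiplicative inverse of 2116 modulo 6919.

6713

Run the extended Euclidean algorithm:
6919 = 3×2116 + 571
2116 = 3×571 + 403
571 = 1×403 + 168
403 = 2×168 + 67
168 = 2×67 + 34
67 = 1×34 + 33
34 = 1×33 + 1
33 = 33×1 + 0
gcd(2116, 6919) = 1, so the inverse exists.
Bézout: 1 = 63×6919 − 206×2116.
So 2116⁻¹ ≡ −206 ≡ 6713 (mod 6919).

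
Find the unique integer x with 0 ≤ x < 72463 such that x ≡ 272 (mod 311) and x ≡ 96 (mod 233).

311⁻¹ mod 233: 311·3 ≡ 1 (mod 233), so 311⁻¹ ≡ 3.
x = 272 + 311·((96 − 272)·3 mod 233) = 272 + 311·171 = 53453.

53453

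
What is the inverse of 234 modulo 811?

558

By the extended Euclidean algorithm:
811 = 3*234 + 109
234 = 2*109 + 16
109 = 6*16 + 13
16 = 1*13 + 3
13 = 4*3 + 1
3 = 3*1 + 0
gcd(234, 811) = 1, so the inverse exists.
Bézout: 1 = 73*811 − 253*234.
So 234⁻¹ ≡ −253 ≡ 558 (mod 811).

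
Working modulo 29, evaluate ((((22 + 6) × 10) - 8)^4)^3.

22 + 6 = 28
28 × 10 = 280 ≡ 19 (mod 29)
19 - 8 = 11
(11)^4 ≡ 25 (mod 29)
(25)^3 ≡ 23 (mod 29)

23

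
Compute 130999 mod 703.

241

130999 = 186×703 + 241, so 130999 ≡ 241 (mod 703).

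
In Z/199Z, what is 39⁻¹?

148

199 = 5×39 + 4
39 = 9×4 + 3
4 = 1×3 + 1
3 = 3×1 + 0
gcd(39, 199) = 1, so the inverse exists.
Bézout: 1 = 10×199 − 51×39.
So 39⁻¹ ≡ −51 ≡ 148 (mod 199).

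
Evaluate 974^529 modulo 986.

By square-and-multiply:
529 in binary is 1000010001, i.e. 529 = 512 + 16 + 1.
974^1 ≡ 974 (mod 986)
974^2 ≡ 974^2 = 948676 ≡ 144 (mod 986)
974^4 ≡ 144^2 = 20736 ≡ 30 (mod 986)
974^8 ≡ 30^2 = 900 (mod 986)
974^16 ≡ 900^2 = 810000 ≡ 494 (mod 986)
974^32 ≡ 494^2 = 244036 ≡ 494 (mod 986)
974^64 ≡ 494^2 = 244036 ≡ 494 (mod 986)
974^128 ≡ 494^2 = 244036 ≡ 494 (mod 986)
974^256 ≡ 494^2 = 244036 ≡ 494 (mod 986)
974^512 ≡ 494^2 = 244036 ≡ 494 (mod 986)
974^529 = 974^512 · 974^16 · 974^1 ≡ 494 · 494 · 974 (mod 986).
Accumulate the product:
494 · 494 = 244036 ≡ 494
494 · 974 = 481156 ≡ 974

974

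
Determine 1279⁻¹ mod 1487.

336

1487 = 1×1279 + 208
1279 = 6×208 + 31
208 = 6×31 + 22
31 = 1×22 + 9
22 = 2×9 + 4
9 = 2×4 + 1
4 = 4×1 + 0
gcd(1279, 1487) = 1, so the inverse exists.
Bézout: 1 = −289×1487 + 336×1279.
So 1279⁻¹ ≡ 336 (mod 1487).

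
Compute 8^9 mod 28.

By square-and-multiply:
9 in binary is 1001, i.e. 9 = 8 + 1.
8^1 ≡ 8 (mod 28)
8^2 ≡ 8^2 = 64 ≡ 8 (mod 28)
8^4 ≡ 8^2 = 64 ≡ 8 (mod 28)
8^8 ≡ 8^2 = 64 ≡ 8 (mod 28)
8^9 = 8^8 * 8^1 ≡ 8 * 8 (mod 28).
8 * 8 = 64 ≡ 8 (mod 28).

8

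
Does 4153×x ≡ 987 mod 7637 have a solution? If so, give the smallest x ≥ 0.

4592

gcd(4153, 7637) = 1, so a unique solution mod 7637 exists.
4153⁻¹ ≡ 879 (mod 7637).
x ≡ 879×987 ≡ 4592 (mod 7637).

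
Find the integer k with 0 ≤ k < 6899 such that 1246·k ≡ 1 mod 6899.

6074

Run the extended Euclidean algorithm:
6899 = 5*1246 + 669
1246 = 1*669 + 577
669 = 1*577 + 92
577 = 6*92 + 25
92 = 3*25 + 17
25 = 1*17 + 8
17 = 2*8 + 1
8 = 8*1 + 0
gcd(1246, 6899) = 1, so the inverse exists.
Bézout: 1 = 149*6899 − 825*1246.
So 1246⁻¹ ≡ −825 ≡ 6074 (mod 6899).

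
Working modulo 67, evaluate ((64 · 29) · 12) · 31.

64 · 29 = 1856 ≡ 47 (mod 67)
47 · 12 = 564 ≡ 28 (mod 67)
28 · 31 = 868 ≡ 64 (mod 67)

64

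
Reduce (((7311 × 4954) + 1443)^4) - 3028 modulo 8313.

7311 × 4954 = 36218694 ≡ 7266 (mod 8313)
7266 + 1443 = 8709 ≡ 396 (mod 8313)
(396)^4 ≡ 7272 (mod 8313)
7272 - 3028 = 4244

4244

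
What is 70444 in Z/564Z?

508

70444 = 124*564 + 508, so 70444 ≡ 508 (mod 564).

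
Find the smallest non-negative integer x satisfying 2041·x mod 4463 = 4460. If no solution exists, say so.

gcd(2041, 4463) = 1, so a unique solution mod 4463 exists.
2041⁻¹ ≡ 4299 (mod 4463).
x ≡ 4299·4460 ≡ 492 (mod 4463).

492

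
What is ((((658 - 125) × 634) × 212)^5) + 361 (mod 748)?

393

658 - 125 = 533
533 × 634 = 337922 ≡ 574 (mod 748)
574 × 212 = 121688 ≡ 512 (mod 748)
(512)^5 ≡ 32 (mod 748)
32 + 361 = 393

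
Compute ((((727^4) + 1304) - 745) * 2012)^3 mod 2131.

1707

(727)^4 ≡ 1681 (mod 2131)
1681 + 1304 = 2985 ≡ 854 (mod 2131)
854 - 745 = 109
109 * 2012 = 219308 ≡ 1946 (mod 2131)
(1946)^3 ≡ 1707 (mod 2131)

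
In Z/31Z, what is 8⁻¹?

4

31 = 3×8 + 7
8 = 1×7 + 1
7 = 7×1 + 0
gcd(8, 31) = 1, so the inverse exists.
Bézout: 1 = −1×31 + 4×8.
So 8⁻¹ ≡ 4 (mod 31).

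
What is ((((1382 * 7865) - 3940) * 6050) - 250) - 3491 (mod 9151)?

2259

1382 * 7865 = 10869430 ≡ 7193 (mod 9151)
7193 - 3940 = 3253
3253 * 6050 = 19680650 ≡ 6000 (mod 9151)
6000 - 250 = 5750
5750 - 3491 = 2259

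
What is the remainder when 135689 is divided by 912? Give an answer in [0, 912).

135689 = 148*912 + 713, so 135689 ≡ 713 (mod 912).

713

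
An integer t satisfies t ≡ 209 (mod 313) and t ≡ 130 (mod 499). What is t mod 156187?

313⁻¹ mod 499: 313×389 ≡ 1 (mod 499), so 313⁻¹ ≡ 389.
t = 209 + 313×((130 − 209)×389 mod 499) = 209 + 313×207 = 65000.

65000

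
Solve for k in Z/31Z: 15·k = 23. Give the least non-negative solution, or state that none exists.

gcd(15, 31) = 1, so a unique solution mod 31 exists.
15⁻¹ ≡ 29 (mod 31).
k ≡ 29·23 ≡ 16 (mod 31).

16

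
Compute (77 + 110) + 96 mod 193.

90

77 + 110 = 187
187 + 96 = 283 ≡ 90 (mod 193)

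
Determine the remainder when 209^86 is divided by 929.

86 in binary is 1010110, i.e. 86 = 64 + 16 + 4 + 2.
209^1 ≡ 209 (mod 929)
209^2 ≡ 209^2 = 43681 ≡ 18 (mod 929)
209^4 ≡ 18^2 = 324 (mod 929)
209^8 ≡ 324^2 = 104976 ≡ 928 (mod 929)
209^16 ≡ 928^2 = 861184 ≡ 1 (mod 929)
209^32 ≡ 1^2 = 1 (mod 929)
209^64 ≡ 1^2 = 1 (mod 929)
209^86 = 209^64 · 209^16 · 209^4 · 209^2 ≡ 1 · 1 · 324 · 18 (mod 929).
Accumulate the product:
1 · 1 = 1
1 · 324 = 324
324 · 18 = 5832 ≡ 258

258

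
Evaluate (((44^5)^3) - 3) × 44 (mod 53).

40

(44)^5 ≡ 46 (mod 53)
(46)^3 ≡ 28 (mod 53)
28 - 3 = 25
25 × 44 = 1100 ≡ 40 (mod 53)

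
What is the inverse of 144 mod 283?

Apply the Euclidean algorithm and back-substitute:
283 = 1*144 + 139
144 = 1*139 + 5
139 = 27*5 + 4
5 = 1*4 + 1
4 = 4*1 + 0
gcd(144, 283) = 1, so the inverse exists.
Back-substitute for 1:
1 = 1*5 − 1*4
  = −1*139 + 28*5
  = 28*144 − 29*139
  = −29*283 + 57*144
So 144⁻¹ ≡ 57 (mod 283).

57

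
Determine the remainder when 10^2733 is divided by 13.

2733 in binary is 101010101101, i.e. 2733 = 2048 + 512 + 128 + 32 + 8 + 4 + 1.
10^1 ≡ 10 (mod 13)
10^2 ≡ 10^2 = 100 ≡ 9 (mod 13)
10^4 ≡ 9^2 = 81 ≡ 3 (mod 13)
10^8 ≡ 3^2 = 9 (mod 13)
10^16 ≡ 9^2 = 81 ≡ 3 (mod 13)
10^32 ≡ 3^2 = 9 (mod 13)
10^64 ≡ 9^2 = 81 ≡ 3 (mod 13)
10^128 ≡ 3^2 = 9 (mod 13)
10^256 ≡ 9^2 = 81 ≡ 3 (mod 13)
10^512 ≡ 3^2 = 9 (mod 13)
10^1024 ≡ 9^2 = 81 ≡ 3 (mod 13)
10^2048 ≡ 3^2 = 9 (mod 13)
10^2733 = 10^2048 * 10^512 * 10^128 * 10^32 * 10^8 * 10^4 * 10^1 ≡ 9 * 9 * 9 * 9 * 9 * 3 * 10 (mod 13).
Accumulate the product:
9 * 9 = 81 ≡ 3
3 * 9 = 27 ≡ 1
1 * 9 = 9
9 * 9 = 81 ≡ 3
3 * 3 = 9
9 * 10 = 90 ≡ 12

12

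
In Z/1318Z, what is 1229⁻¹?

By the extended Euclidean algorithm:
1318 = 1*1229 + 89
1229 = 13*89 + 72
89 = 1*72 + 17
72 = 4*17 + 4
17 = 4*4 + 1
4 = 4*1 + 0
gcd(1229, 1318) = 1, so the inverse exists.
Bézout: 1 = 290*1318 − 311*1229.
So 1229⁻¹ ≡ −311 ≡ 1007 (mod 1318).

1007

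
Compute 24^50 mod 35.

16

50 in binary is 110010, i.e. 50 = 32 + 16 + 2.
24^1 ≡ 24 (mod 35)
24^2 ≡ 24^2 = 576 ≡ 16 (mod 35)
24^4 ≡ 16^2 = 256 ≡ 11 (mod 35)
24^8 ≡ 11^2 = 121 ≡ 16 (mod 35)
24^16 ≡ 16^2 = 256 ≡ 11 (mod 35)
24^32 ≡ 11^2 = 121 ≡ 16 (mod 35)
24^50 = 24^32 × 24^16 × 24^2 ≡ 16 × 11 × 16 (mod 35).
Accumulate the product:
16 × 11 = 176 ≡ 1
1 × 16 = 16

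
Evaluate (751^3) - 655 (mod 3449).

(751)^3 ≡ 3408 (mod 3449)
3408 - 655 = 2753

2753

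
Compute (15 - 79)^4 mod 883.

216

15 - 79 = -64 ≡ 819 (mod 883)
(819)^4 ≡ 216 (mod 883)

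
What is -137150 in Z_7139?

5630

-137150 = -20×7139 + 5630, so -137150 ≡ 5630 (mod 7139).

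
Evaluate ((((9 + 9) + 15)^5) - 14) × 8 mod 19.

9 + 9 = 18
18 + 15 = 33 ≡ 14 (mod 19)
(14)^5 ≡ 10 (mod 19)
10 - 14 = -4 ≡ 15 (mod 19)
15 × 8 = 120 ≡ 6 (mod 19)

6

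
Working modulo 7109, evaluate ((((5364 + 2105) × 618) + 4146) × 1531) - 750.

5364 + 2105 = 7469 ≡ 360 (mod 7109)
360 × 618 = 222480 ≡ 2101 (mod 7109)
2101 + 4146 = 6247
6247 × 1531 = 9564157 ≡ 2552 (mod 7109)
2552 - 750 = 1802

1802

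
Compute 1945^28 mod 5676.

1081

Using repeated squaring:
28 in binary is 11100, i.e. 28 = 16 + 8 + 4.
1945^1 ≡ 1945 (mod 5676)
1945^2 ≡ 1945^2 = 3783025 ≡ 2809 (mod 5676)
1945^4 ≡ 2809^2 = 7890481 ≡ 841 (mod 5676)
1945^8 ≡ 841^2 = 707281 ≡ 3457 (mod 5676)
1945^16 ≡ 3457^2 = 11950849 ≡ 2869 (mod 5676)
1945^28 = 1945^16 · 1945^8 · 1945^4 ≡ 2869 · 3457 · 841 (mod 5676).
Accumulate the product:
2869 · 3457 = 9918133 ≡ 2161
2161 · 841 = 1817401 ≡ 1081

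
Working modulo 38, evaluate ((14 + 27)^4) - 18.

14 + 27 = 41 ≡ 3 (mod 38)
(3)^4 ≡ 5 (mod 38)
5 - 18 = -13 ≡ 25 (mod 38)

25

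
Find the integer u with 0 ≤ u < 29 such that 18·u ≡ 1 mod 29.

21

29 = 1·18 + 11
18 = 1·11 + 7
11 = 1·7 + 4
7 = 1·4 + 3
4 = 1·3 + 1
3 = 3·1 + 0
gcd(18, 29) = 1, so the inverse exists.
Back-substitute for 1:
1 = 1·4 − 1·3
  = −1·7 + 2·4
  = 2·11 − 3·7
  = −3·18 + 5·11
  = 5·29 − 8·18
So 18⁻¹ ≡ −8 ≡ 21 (mod 29).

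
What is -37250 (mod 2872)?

-37250 = -13*2872 + 86, so -37250 ≡ 86 (mod 2872).

86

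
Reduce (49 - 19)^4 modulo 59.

49 - 19 = 30
(30)^4 ≡ 48 (mod 59)

48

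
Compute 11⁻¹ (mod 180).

180 = 16*11 + 4
11 = 2*4 + 3
4 = 1*3 + 1
3 = 3*1 + 0
gcd(11, 180) = 1, so the inverse exists.
Back-substitute for 1:
1 = 1*4 − 1*3
  = −1*11 + 3*4
  = 3*180 − 49*11
So 11⁻¹ ≡ −49 ≡ 131 (mod 180).

131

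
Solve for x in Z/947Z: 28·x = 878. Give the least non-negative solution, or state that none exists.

99

gcd(28, 947) = 1, so a unique solution mod 947 exists.
28⁻¹ ≡ 575 (mod 947).
x ≡ 575·878 ≡ 99 (mod 947).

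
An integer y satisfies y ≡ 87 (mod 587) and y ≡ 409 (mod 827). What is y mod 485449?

173252

587⁻¹ mod 827: 587×286 ≡ 1 (mod 827), so 587⁻¹ ≡ 286.
y = 87 + 587×((409 − 87)×286 mod 827) = 87 + 587×295 = 173252.
Check: 173252 mod 587 = 87, 173252 mod 827 = 409. ✓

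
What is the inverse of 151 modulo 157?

157 = 1*151 + 6
151 = 25*6 + 1
6 = 6*1 + 0
gcd(151, 157) = 1, so the inverse exists.
Back-substitute for 1:
1 = 1*151 − 25*6
  = −25*157 + 26*151
So 151⁻¹ ≡ 26 (mod 157).

26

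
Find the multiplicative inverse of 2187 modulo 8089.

1117

8089 = 3·2187 + 1528
2187 = 1·1528 + 659
1528 = 2·659 + 210
659 = 3·210 + 29
210 = 7·29 + 7
29 = 4·7 + 1
7 = 7·1 + 0
gcd(2187, 8089) = 1, so the inverse exists.
Bézout: 1 = −302·8089 + 1117·2187.
So 2187⁻¹ ≡ 1117 (mod 8089).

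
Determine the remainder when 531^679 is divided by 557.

679 in binary is 1010100111, i.e. 679 = 512 + 128 + 32 + 4 + 2 + 1.
531^1 ≡ 531 (mod 557)
531^2 ≡ 531^2 = 281961 ≡ 119 (mod 557)
531^4 ≡ 119^2 = 14161 ≡ 236 (mod 557)
531^8 ≡ 236^2 = 55696 ≡ 553 (mod 557)
531^16 ≡ 553^2 = 305809 ≡ 16 (mod 557)
531^32 ≡ 16^2 = 256 (mod 557)
531^64 ≡ 256^2 = 65536 ≡ 367 (mod 557)
531^128 ≡ 367^2 = 134689 ≡ 452 (mod 557)
531^256 ≡ 452^2 = 204304 ≡ 442 (mod 557)
531^512 ≡ 442^2 = 195364 ≡ 414 (mod 557)
531^679 = 531^512 · 531^128 · 531^32 · 531^4 · 531^2 · 531^1 ≡ 414 · 452 · 256 · 236 · 119 · 531 (mod 557).
Accumulate the product:
414 · 452 = 187128 ≡ 533
533 · 256 = 136448 ≡ 540
540 · 236 = 127440 ≡ 444
444 · 119 = 52836 ≡ 478
478 · 531 = 253818 ≡ 383

383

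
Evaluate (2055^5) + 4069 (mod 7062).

3190

(2055)^5 ≡ 6183 (mod 7062)
6183 + 4069 = 10252 ≡ 3190 (mod 7062)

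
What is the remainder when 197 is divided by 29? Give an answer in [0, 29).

197 = 6*29 + 23, so 197 ≡ 23 (mod 29).

23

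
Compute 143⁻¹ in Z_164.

164 = 1×143 + 21
143 = 6×21 + 17
21 = 1×17 + 4
17 = 4×4 + 1
4 = 4×1 + 0
gcd(143, 164) = 1, so the inverse exists.
Back-substitute for 1:
1 = 1×17 − 4×4
  = −4×21 + 5×17
  = 5×143 − 34×21
  = −34×164 + 39×143
So 143⁻¹ ≡ 39 (mod 164).

39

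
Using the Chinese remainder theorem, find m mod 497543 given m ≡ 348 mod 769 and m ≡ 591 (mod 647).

769⁻¹ mod 647: 769×472 ≡ 1 (mod 647), so 769⁻¹ ≡ 472.
m = 348 + 769×((591 − 348)×472 mod 647) = 348 + 769×177 = 136461.
Check: 136461 mod 769 = 348, 136461 mod 647 = 591. ✓

136461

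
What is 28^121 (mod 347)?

301

121 in binary is 1111001, i.e. 121 = 64 + 32 + 16 + 8 + 1.
28^1 ≡ 28 (mod 347)
28^2 ≡ 28^2 = 784 ≡ 90 (mod 347)
28^4 ≡ 90^2 = 8100 ≡ 119 (mod 347)
28^8 ≡ 119^2 = 14161 ≡ 281 (mod 347)
28^16 ≡ 281^2 = 78961 ≡ 192 (mod 347)
28^32 ≡ 192^2 = 36864 ≡ 82 (mod 347)
28^64 ≡ 82^2 = 6724 ≡ 131 (mod 347)
28^121 = 28^64 * 28^32 * 28^16 * 28^8 * 28^1 ≡ 131 * 82 * 192 * 281 * 28 (mod 347).
Accumulate the product:
131 * 82 = 10742 ≡ 332
332 * 192 = 63744 ≡ 243
243 * 281 = 68283 ≡ 271
271 * 28 = 7588 ≡ 301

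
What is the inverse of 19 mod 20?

19

Apply the Euclidean algorithm and back-substitute:
20 = 1×19 + 1
19 = 19×1 + 0
gcd(19, 20) = 1, so the inverse exists.
Bézout: 1 = 1×20 − 1×19.
So 19⁻¹ ≡ −1 ≡ 19 (mod 20).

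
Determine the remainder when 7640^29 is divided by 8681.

7976

By square-and-multiply:
29 in binary is 11101, i.e. 29 = 16 + 8 + 4 + 1.
7640^1 ≡ 7640 (mod 8681)
7640^2 ≡ 7640^2 = 58369600 ≡ 7237 (mod 8681)
7640^4 ≡ 7237^2 = 52374169 ≡ 1696 (mod 8681)
7640^8 ≡ 1696^2 = 2876416 ≡ 3005 (mod 8681)
7640^16 ≡ 3005^2 = 9030025 ≡ 1785 (mod 8681)
7640^29 = 7640^16 · 7640^8 · 7640^4 · 7640^1 ≡ 1785 · 3005 · 1696 · 7640 (mod 8681).
Accumulate the product:
1785 · 3005 = 5363925 ≡ 7748
7748 · 1696 = 13140608 ≡ 6255
6255 · 7640 = 47788200 ≡ 7976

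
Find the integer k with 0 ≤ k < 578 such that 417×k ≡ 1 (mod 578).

359

578 = 1·417 + 161
417 = 2·161 + 95
161 = 1·95 + 66
95 = 1·66 + 29
66 = 2·29 + 8
29 = 3·8 + 5
8 = 1·5 + 3
5 = 1·3 + 2
3 = 1·2 + 1
2 = 2·1 + 0
gcd(417, 578) = 1, so the inverse exists.
Back-substitute for 1:
1 = 1·3 − 1·2
  = −1·5 + 2·3
  = 2·8 − 3·5
  = −3·29 + 11·8
  = 11·66 − 25·29
  = −25·95 + 36·66
  = 36·161 − 61·95
  = −61·417 + 158·161
  = 158·578 − 219·417
So 417⁻¹ ≡ −219 ≡ 359 (mod 578).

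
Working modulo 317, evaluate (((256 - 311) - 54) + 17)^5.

256 - 311 = -55 ≡ 262 (mod 317)
262 - 54 = 208
208 + 17 = 225
(225)^5 ≡ 240 (mod 317)

240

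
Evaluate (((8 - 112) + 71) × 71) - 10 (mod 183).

8 - 112 = -104 ≡ 79 (mod 183)
79 + 71 = 150
150 × 71 = 10650 ≡ 36 (mod 183)
36 - 10 = 26

26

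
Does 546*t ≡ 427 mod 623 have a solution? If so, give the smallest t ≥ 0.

gcd(546, 623) = 7, and 7 | 427, so solutions exist.
Divide through by 7: 78*t = 61 (mod 89).
78⁻¹ ≡ 8 (mod 89).
t ≡ 8*61 ≡ 43 (mod 89).
The smallest non-negative solution is t = 43.

43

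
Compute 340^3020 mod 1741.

3020 in binary is 101111001100, i.e. 3020 = 2048 + 512 + 256 + 128 + 64 + 8 + 4.
340^1 ≡ 340 (mod 1741)
340^2 ≡ 340^2 = 115600 ≡ 694 (mod 1741)
340^4 ≡ 694^2 = 481636 ≡ 1120 (mod 1741)
340^8 ≡ 1120^2 = 1254400 ≡ 880 (mod 1741)
340^16 ≡ 880^2 = 774400 ≡ 1396 (mod 1741)
340^32 ≡ 1396^2 = 1948816 ≡ 637 (mod 1741)
340^64 ≡ 637^2 = 405769 ≡ 116 (mod 1741)
340^128 ≡ 116^2 = 13456 ≡ 1269 (mod 1741)
340^256 ≡ 1269^2 = 1610361 ≡ 1677 (mod 1741)
340^512 ≡ 1677^2 = 2812329 ≡ 614 (mod 1741)
340^1024 ≡ 614^2 = 376996 ≡ 940 (mod 1741)
340^2048 ≡ 940^2 = 883600 ≡ 913 (mod 1741)
340^3020 = 340^2048 · 340^512 · 340^256 · 340^128 · 340^64 · 340^8 · 340^4 ≡ 913 · 614 · 1677 · 1269 · 116 · 880 · 1120 (mod 1741).
Accumulate the product:
913 · 614 = 560582 ≡ 1721
1721 · 1677 = 2886117 ≡ 1280
1280 · 1269 = 1624320 ≡ 1708
1708 · 116 = 198128 ≡ 1395
1395 · 880 = 1227600 ≡ 195
195 · 1120 = 218400 ≡ 775

775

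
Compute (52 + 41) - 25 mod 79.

68

52 + 41 = 93 ≡ 14 (mod 79)
14 - 25 = -11 ≡ 68 (mod 79)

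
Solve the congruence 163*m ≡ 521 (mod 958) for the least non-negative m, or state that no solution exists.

779

gcd(163, 958) = 1, so a unique solution mod 958 exists.
163⁻¹ ≡ 623 (mod 958).
m ≡ 623*521 ≡ 779 (mod 958).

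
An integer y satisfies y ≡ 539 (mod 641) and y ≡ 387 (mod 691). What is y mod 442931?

641⁻¹ mod 691: 641*152 ≡ 1 (mod 691), so 641⁻¹ ≡ 152.
y = 539 + 641*((387 − 539)*152 mod 691) = 539 + 641*390 = 250529.
Check: 250529 mod 641 = 539, 250529 mod 691 = 387. ✓

250529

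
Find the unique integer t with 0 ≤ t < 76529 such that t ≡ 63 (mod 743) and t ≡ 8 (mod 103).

743⁻¹ mod 103: 743*89 ≡ 1 (mod 103), so 743⁻¹ ≡ 89.
t = 63 + 743*((8 − 63)*89 mod 103) = 63 + 743*49 = 36470.
Check: 36470 mod 743 = 63, 36470 mod 103 = 8. ✓

36470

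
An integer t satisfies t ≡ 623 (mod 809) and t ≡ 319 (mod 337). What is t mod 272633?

134108

809⁻¹ mod 337: 809·5 ≡ 1 (mod 337), so 809⁻¹ ≡ 5.
t = 623 + 809·((319 − 623)·5 mod 337) = 623 + 809·165 = 134108.
Check: 134108 mod 809 = 623, 134108 mod 337 = 319. ✓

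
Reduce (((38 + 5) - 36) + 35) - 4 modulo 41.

38

38 + 5 = 43 ≡ 2 (mod 41)
2 - 36 = -34 ≡ 7 (mod 41)
7 + 35 = 42 ≡ 1 (mod 41)
1 - 4 = -3 ≡ 38 (mod 41)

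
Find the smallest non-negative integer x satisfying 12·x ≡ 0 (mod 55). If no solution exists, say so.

0

gcd(12, 55) = 1, so a unique solution mod 55 exists.
12⁻¹ ≡ 23 (mod 55).
x ≡ 23·0 ≡ 0 (mod 55).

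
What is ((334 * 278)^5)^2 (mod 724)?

544

334 * 278 = 92852 ≡ 180 (mod 724)
(180)^5 ≡ 180 (mod 724)
(180)^2 ≡ 544 (mod 724)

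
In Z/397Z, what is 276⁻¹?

292

397 = 1×276 + 121
276 = 2×121 + 34
121 = 3×34 + 19
34 = 1×19 + 15
19 = 1×15 + 4
15 = 3×4 + 3
4 = 1×3 + 1
3 = 3×1 + 0
gcd(276, 397) = 1, so the inverse exists.
Back-substitute for 1:
1 = 1×4 − 1×3
  = −1×15 + 4×4
  = 4×19 − 5×15
  = −5×34 + 9×19
  = 9×121 − 32×34
  = −32×276 + 73×121
  = 73×397 − 105×276
So 276⁻¹ ≡ −105 ≡ 292 (mod 397).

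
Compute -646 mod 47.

-646 = -14·47 + 12, so -646 ≡ 12 (mod 47).

12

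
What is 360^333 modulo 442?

352

By square-and-multiply:
333 in binary is 101001101, i.e. 333 = 256 + 64 + 8 + 4 + 1.
360^1 ≡ 360 (mod 442)
360^2 ≡ 360^2 = 129600 ≡ 94 (mod 442)
360^4 ≡ 94^2 = 8836 ≡ 438 (mod 442)
360^8 ≡ 438^2 = 191844 ≡ 16 (mod 442)
360^16 ≡ 16^2 = 256 (mod 442)
360^32 ≡ 256^2 = 65536 ≡ 120 (mod 442)
360^64 ≡ 120^2 = 14400 ≡ 256 (mod 442)
360^128 ≡ 256^2 = 65536 ≡ 120 (mod 442)
360^256 ≡ 120^2 = 14400 ≡ 256 (mod 442)
360^333 = 360^256 · 360^64 · 360^8 · 360^4 · 360^1 ≡ 256 · 256 · 16 · 438 · 360 (mod 442).
Accumulate the product:
256 · 256 = 65536 ≡ 120
120 · 16 = 1920 ≡ 152
152 · 438 = 66576 ≡ 276
276 · 360 = 99360 ≡ 352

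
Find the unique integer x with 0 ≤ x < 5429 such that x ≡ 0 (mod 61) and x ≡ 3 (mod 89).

4453

61⁻¹ mod 89: 61*54 ≡ 1 (mod 89), so 61⁻¹ ≡ 54.
x = 0 + 61*((3 − 0)*54 mod 89) = 0 + 61*73 = 4453.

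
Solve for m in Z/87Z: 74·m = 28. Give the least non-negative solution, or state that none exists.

gcd(74, 87) = 1, so a unique solution mod 87 exists.
74⁻¹ ≡ 20 (mod 87).
m ≡ 20·28 ≡ 38 (mod 87).

38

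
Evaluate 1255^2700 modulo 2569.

1569

Using repeated squaring:
1255^1 ≡ 1255 (mod 2569)
1255^2 ≡ 1255^2 = 1575025 ≡ 228 (mod 2569)
1255^4 ≡ 228^2 = 51984 ≡ 604 (mod 2569)
1255^8 ≡ 604^2 = 364816 ≡ 18 (mod 2569)
1255^16 ≡ 18^2 = 324 (mod 2569)
1255^32 ≡ 324^2 = 104976 ≡ 2216 (mod 2569)
1255^64 ≡ 2216^2 = 4910656 ≡ 1297 (mod 2569)
1255^128 ≡ 1297^2 = 1682209 ≡ 2083 (mod 2569)
1255^256 ≡ 2083^2 = 4338889 ≡ 2417 (mod 2569)
1255^512 ≡ 2417^2 = 5841889 ≡ 2552 (mod 2569)
1255^1024 ≡ 2552^2 = 6512704 ≡ 289 (mod 2569)
1255^2048 ≡ 289^2 = 83521 ≡ 1313 (mod 2569)
1255^2700 = 1255^2048 · 1255^512 · 1255^128 · 1255^8 · 1255^4 ≡ 1313 · 2552 · 2083 · 18 · 604 (mod 2569).
Accumulate the product:
1313 · 2552 = 3350776 ≡ 800
800 · 2083 = 1666400 ≡ 1688
1688 · 18 = 30384 ≡ 2125
2125 · 604 = 1283500 ≡ 1569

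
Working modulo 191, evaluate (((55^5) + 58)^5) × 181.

168

(55)^5 ≡ 139 (mod 191)
139 + 58 = 197 ≡ 6 (mod 191)
(6)^5 ≡ 136 (mod 191)
136 × 181 = 24616 ≡ 168 (mod 191)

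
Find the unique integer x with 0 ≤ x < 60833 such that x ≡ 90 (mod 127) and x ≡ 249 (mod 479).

127⁻¹ mod 479: 127·347 ≡ 1 (mod 479), so 127⁻¹ ≡ 347.
x = 90 + 127·((249 − 90)·347 mod 479) = 90 + 127·88 = 11266.
Check: 11266 mod 127 = 90, 11266 mod 479 = 249. ✓

11266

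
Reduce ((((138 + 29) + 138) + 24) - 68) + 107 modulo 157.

54

138 + 29 = 167 ≡ 10 (mod 157)
10 + 138 = 148
148 + 24 = 172 ≡ 15 (mod 157)
15 - 68 = -53 ≡ 104 (mod 157)
104 + 107 = 211 ≡ 54 (mod 157)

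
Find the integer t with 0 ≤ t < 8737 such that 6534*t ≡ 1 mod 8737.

7805

Run the extended Euclidean algorithm:
8737 = 1·6534 + 2203
6534 = 2·2203 + 2128
2203 = 1·2128 + 75
2128 = 28·75 + 28
75 = 2·28 + 19
28 = 1·19 + 9
19 = 2·9 + 1
9 = 9·1 + 0
gcd(6534, 8737) = 1, so the inverse exists.
Back-substitute for 1:
1 = 1·19 − 2·9
  = −2·28 + 3·19
  = 3·75 − 8·28
  = −8·2128 + 227·75
  = 227·2203 − 235·2128
  = −235·6534 + 697·2203
  = 697·8737 − 932·6534
So 6534⁻¹ ≡ −932 ≡ 7805 (mod 8737).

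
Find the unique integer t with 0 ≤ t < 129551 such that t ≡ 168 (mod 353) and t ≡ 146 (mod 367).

19230

353⁻¹ mod 367: 353·131 ≡ 1 (mod 367), so 353⁻¹ ≡ 131.
t = 168 + 353·((146 − 168)·131 mod 367) = 168 + 353·54 = 19230.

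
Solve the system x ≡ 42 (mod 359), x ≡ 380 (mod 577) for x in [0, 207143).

359⁻¹ mod 577: 359*532 ≡ 1 (mod 577), so 359⁻¹ ≡ 532.
x = 42 + 359*((380 − 42)*532 mod 577) = 42 + 359*369 = 132513.
Check: 132513 mod 359 = 42, 132513 mod 577 = 380. ✓

132513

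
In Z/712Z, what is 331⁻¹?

299

By the extended Euclidean algorithm:
712 = 2·331 + 50
331 = 6·50 + 31
50 = 1·31 + 19
31 = 1·19 + 12
19 = 1·12 + 7
12 = 1·7 + 5
7 = 1·5 + 2
5 = 2·2 + 1
2 = 2·1 + 0
gcd(331, 712) = 1, so the inverse exists.
Bézout: 1 = −139·712 + 299·331.
So 331⁻¹ ≡ 299 (mod 712).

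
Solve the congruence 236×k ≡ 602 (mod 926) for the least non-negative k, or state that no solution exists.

gcd(236, 926) = 2, and 2 | 602, so solutions exist.
Divide through by 2: 118×k ≡ 301 mod 463.
118⁻¹ ≡ 412 (mod 463).
k ≡ 412×301 ≡ 391 (mod 463).
The smallest non-negative solution is k = 391.

391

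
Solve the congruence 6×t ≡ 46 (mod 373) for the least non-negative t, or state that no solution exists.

132

gcd(6, 373) = 1, so a unique solution mod 373 exists.
6⁻¹ ≡ 311 (mod 373).
t ≡ 311×46 ≡ 132 (mod 373).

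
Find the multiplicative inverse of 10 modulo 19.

Apply the Euclidean algorithm and back-substitute:
19 = 1*10 + 9
10 = 1*9 + 1
9 = 9*1 + 0
gcd(10, 19) = 1, so the inverse exists.
Bézout: 1 = −1*19 + 2*10.
So 10⁻¹ ≡ 2 (mod 19).

2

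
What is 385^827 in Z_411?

By square-and-multiply:
827 in binary is 1100111011, i.e. 827 = 512 + 256 + 32 + 16 + 8 + 2 + 1.
385^1 ≡ 385 (mod 411)
385^2 ≡ 385^2 = 148225 ≡ 265 (mod 411)
385^4 ≡ 265^2 = 70225 ≡ 355 (mod 411)
385^8 ≡ 355^2 = 126025 ≡ 259 (mod 411)
385^16 ≡ 259^2 = 67081 ≡ 88 (mod 411)
385^32 ≡ 88^2 = 7744 ≡ 346 (mod 411)
385^64 ≡ 346^2 = 119716 ≡ 115 (mod 411)
385^128 ≡ 115^2 = 13225 ≡ 73 (mod 411)
385^256 ≡ 73^2 = 5329 ≡ 397 (mod 411)
385^512 ≡ 397^2 = 157609 ≡ 196 (mod 411)
385^827 = 385^512 × 385^256 × 385^32 × 385^16 × 385^8 × 385^2 × 385^1 ≡ 196 × 397 × 346 × 88 × 259 × 265 × 385 (mod 411).
Accumulate the product:
196 × 397 = 77812 ≡ 133
133 × 346 = 46018 ≡ 397
397 × 88 = 34936 ≡ 1
1 × 259 = 259
259 × 265 = 68635 ≡ 409
409 × 385 = 157465 ≡ 52

52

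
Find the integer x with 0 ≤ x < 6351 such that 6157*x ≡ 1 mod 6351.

622

By the extended Euclidean algorithm:
6351 = 1*6157 + 194
6157 = 31*194 + 143
194 = 1*143 + 51
143 = 2*51 + 41
51 = 1*41 + 10
41 = 4*10 + 1
10 = 10*1 + 0
gcd(6157, 6351) = 1, so the inverse exists.
Bézout: 1 = −603*6351 + 622*6157.
So 6157⁻¹ ≡ 622 (mod 6351).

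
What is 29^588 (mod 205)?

588 in binary is 1001001100, i.e. 588 = 512 + 64 + 8 + 4.
29^1 ≡ 29 (mod 205)
29^2 ≡ 29^2 = 841 ≡ 21 (mod 205)
29^4 ≡ 21^2 = 441 ≡ 31 (mod 205)
29^8 ≡ 31^2 = 961 ≡ 141 (mod 205)
29^16 ≡ 141^2 = 19881 ≡ 201 (mod 205)
29^32 ≡ 201^2 = 40401 ≡ 16 (mod 205)
29^64 ≡ 16^2 = 256 ≡ 51 (mod 205)
29^128 ≡ 51^2 = 2601 ≡ 141 (mod 205)
29^256 ≡ 141^2 = 19881 ≡ 201 (mod 205)
29^512 ≡ 201^2 = 40401 ≡ 16 (mod 205)
29^588 = 29^512 × 29^64 × 29^8 × 29^4 ≡ 16 × 51 × 141 × 31 (mod 205).
Accumulate the product:
16 × 51 = 816 ≡ 201
201 × 141 = 28341 ≡ 51
51 × 31 = 1581 ≡ 146

146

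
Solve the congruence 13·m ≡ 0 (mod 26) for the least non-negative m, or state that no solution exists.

0

gcd(13, 26) = 13, and 13 | 0, so solutions exist.
Divide through by 13: 1·m ≡ 0 (mod 2).
1⁻¹ ≡ 1 (mod 2).
m ≡ 1·0 ≡ 0 (mod 2).
The smallest non-negative solution is m = 0.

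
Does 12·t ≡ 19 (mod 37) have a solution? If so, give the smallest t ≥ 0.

gcd(12, 37) = 1, so a unique solution mod 37 exists.
12⁻¹ ≡ 34 (mod 37).
t ≡ 34·19 ≡ 17 (mod 37).

17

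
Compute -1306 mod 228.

62

-1306 = -6×228 + 62, so -1306 ≡ 62 (mod 228).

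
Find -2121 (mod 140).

119

-2121 = -16·140 + 119, so -2121 ≡ 119 (mod 140).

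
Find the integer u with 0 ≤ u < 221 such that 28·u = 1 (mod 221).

150

221 = 7·28 + 25
28 = 1·25 + 3
25 = 8·3 + 1
3 = 3·1 + 0
gcd(28, 221) = 1, so the inverse exists.
Bézout: 1 = 9·221 − 71·28.
So 28⁻¹ ≡ −71 ≡ 150 (mod 221).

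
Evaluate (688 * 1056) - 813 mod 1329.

688 * 1056 = 726528 ≡ 894 (mod 1329)
894 - 813 = 81

81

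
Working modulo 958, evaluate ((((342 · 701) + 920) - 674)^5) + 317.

342 · 701 = 239742 ≡ 242 (mod 958)
242 + 920 = 1162 ≡ 204 (mod 958)
204 - 674 = -470 ≡ 488 (mod 958)
(488)^5 ≡ 132 (mod 958)
132 + 317 = 449

449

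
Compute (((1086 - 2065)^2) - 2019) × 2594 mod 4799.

442

1086 - 2065 = -979 ≡ 3820 (mod 4799)
(3820)^2 ≡ 3440 (mod 4799)
3440 - 2019 = 1421
1421 × 2594 = 3686074 ≡ 442 (mod 4799)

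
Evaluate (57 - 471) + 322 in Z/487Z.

57 - 471 = -414 ≡ 73 (mod 487)
73 + 322 = 395

395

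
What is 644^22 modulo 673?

Using repeated squaring:
22 in binary is 10110, i.e. 22 = 16 + 4 + 2.
644^1 ≡ 644 (mod 673)
644^2 ≡ 644^2 = 414736 ≡ 168 (mod 673)
644^4 ≡ 168^2 = 28224 ≡ 631 (mod 673)
644^8 ≡ 631^2 = 398161 ≡ 418 (mod 673)
644^16 ≡ 418^2 = 174724 ≡ 417 (mod 673)
644^22 = 644^16 × 644^4 × 644^2 ≡ 417 × 631 × 168 (mod 673).
Accumulate the product:
417 × 631 = 263127 ≡ 657
657 × 168 = 110376 ≡ 4

4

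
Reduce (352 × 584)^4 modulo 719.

326

352 × 584 = 205568 ≡ 653 (mod 719)
(653)^4 ≡ 326 (mod 719)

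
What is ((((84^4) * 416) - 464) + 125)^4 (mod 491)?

(84)^4 ≡ 227 (mod 491)
227 * 416 = 94432 ≡ 160 (mod 491)
160 - 464 = -304 ≡ 187 (mod 491)
187 + 125 = 312
(312)^4 ≡ 164 (mod 491)

164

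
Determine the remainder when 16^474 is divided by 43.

21

Using repeated squaring:
474 in binary is 111011010, i.e. 474 = 256 + 128 + 64 + 16 + 8 + 2.
16^1 ≡ 16 (mod 43)
16^2 ≡ 16^2 = 256 ≡ 41 (mod 43)
16^4 ≡ 41^2 = 1681 ≡ 4 (mod 43)
16^8 ≡ 4^2 = 16 (mod 43)
16^16 ≡ 16^2 = 256 ≡ 41 (mod 43)
16^32 ≡ 41^2 = 1681 ≡ 4 (mod 43)
16^64 ≡ 4^2 = 16 (mod 43)
16^128 ≡ 16^2 = 256 ≡ 41 (mod 43)
16^256 ≡ 41^2 = 1681 ≡ 4 (mod 43)
16^474 = 16^256 * 16^128 * 16^64 * 16^16 * 16^8 * 16^2 ≡ 4 * 41 * 16 * 41 * 16 * 41 (mod 43).
Accumulate the product:
4 * 41 = 164 ≡ 35
35 * 16 = 560 ≡ 1
1 * 41 = 41
41 * 16 = 656 ≡ 11
11 * 41 = 451 ≡ 21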